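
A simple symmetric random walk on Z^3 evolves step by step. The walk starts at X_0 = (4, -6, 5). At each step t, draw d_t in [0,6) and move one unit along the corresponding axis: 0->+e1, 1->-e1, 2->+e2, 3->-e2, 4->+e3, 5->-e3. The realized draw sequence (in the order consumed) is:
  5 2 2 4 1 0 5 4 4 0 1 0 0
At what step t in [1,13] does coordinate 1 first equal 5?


10

t=0: X=(4, -6, 5), d=5 → -e3, X_1=(4, -6, 4)
t=1: X=(4, -6, 4), d=2 → +e2, X_2=(4, -5, 4)
t=2: X=(4, -5, 4), d=2 → +e2, X_3=(4, -4, 4)
t=3: X=(4, -4, 4), d=4 → +e3, X_4=(4, -4, 5)
t=4: X=(4, -4, 5), d=1 → -e1, X_5=(3, -4, 5)
t=5: X=(3, -4, 5), d=0 → +e1, X_6=(4, -4, 5)
t=6: X=(4, -4, 5), d=5 → -e3, X_7=(4, -4, 4)
t=7: X=(4, -4, 4), d=4 → +e3, X_8=(4, -4, 5)
t=8: X=(4, -4, 5), d=4 → +e3, X_9=(4, -4, 6)
t=9: X=(4, -4, 6), d=0 → +e1, X_10=(5, -4, 6)
t=10: X=(5, -4, 6), d=1 → -e1, X_11=(4, -4, 6)
t=11: X=(4, -4, 6), d=0 → +e1, X_12=(5, -4, 6)
t=12: X=(5, -4, 6), d=0 → +e1, X_13=(6, -4, 6)


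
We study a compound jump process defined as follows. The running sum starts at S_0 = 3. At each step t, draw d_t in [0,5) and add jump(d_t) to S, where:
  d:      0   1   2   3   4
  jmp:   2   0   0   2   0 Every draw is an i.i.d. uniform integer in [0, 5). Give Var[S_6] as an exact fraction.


Outcome values over d=0..4: [2, 0, 0, 2, 0]
Σy = 4, Σy² = 8, M = 5
μ = 4/5 = 4/5,  σ² = 8/5 − (4/5)² = 24/25
Independent increments: Var[S_6] = 6·σ² = 6·(24/25) = 144/25

144/25


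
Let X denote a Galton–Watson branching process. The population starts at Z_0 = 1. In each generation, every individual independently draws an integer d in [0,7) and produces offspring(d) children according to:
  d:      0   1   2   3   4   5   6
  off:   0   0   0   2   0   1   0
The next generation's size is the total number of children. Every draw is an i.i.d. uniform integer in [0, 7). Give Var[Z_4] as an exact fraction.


407160/5764801

Outcome values over d=0..6: [0, 0, 0, 2, 0, 1, 0]
Σy = 3, Σy² = 5, M = 7
μ = 3/7 = 3/7,  σ² = 5/7 − (3/7)² = 26/49
V_0 = 0, E_0 = 1
V_1 = 26/49·E_0 + (3/7)²·V_0 = 26/49;  E_1 = 3/7
V_2 = 26/49·E_1 + (3/7)²·V_1 = 780/2401;  E_2 = 9/49
V_3 = 26/49·E_2 + (3/7)²·V_2 = 18486/117649;  E_3 = 27/343
V_4 = 26/49·E_3 + (3/7)²·V_3 = 407160/5764801;  E_4 = 81/2401


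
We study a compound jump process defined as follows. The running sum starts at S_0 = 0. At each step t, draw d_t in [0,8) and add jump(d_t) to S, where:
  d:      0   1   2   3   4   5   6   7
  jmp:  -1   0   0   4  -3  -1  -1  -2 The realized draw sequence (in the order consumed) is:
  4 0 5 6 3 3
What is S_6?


t=0: S=0, d=4, jump=-3, S_1=-3
t=1: S=-3, d=0, jump=-1, S_2=-4
t=2: S=-4, d=5, jump=-1, S_3=-5
t=3: S=-5, d=6, jump=-1, S_4=-6
t=4: S=-6, d=3, jump=4, S_5=-2
t=5: S=-2, d=3, jump=4, S_6=2

2


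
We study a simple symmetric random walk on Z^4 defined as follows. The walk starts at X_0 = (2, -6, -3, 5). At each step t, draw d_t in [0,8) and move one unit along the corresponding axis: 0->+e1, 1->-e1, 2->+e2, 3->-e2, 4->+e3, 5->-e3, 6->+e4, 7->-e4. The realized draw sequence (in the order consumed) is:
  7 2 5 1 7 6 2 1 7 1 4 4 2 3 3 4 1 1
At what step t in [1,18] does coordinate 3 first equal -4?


t=0: X=(2, -6, -3, 5), d=7 → -e4, X_1=(2, -6, -3, 4)
t=1: X=(2, -6, -3, 4), d=2 → +e2, X_2=(2, -5, -3, 4)
t=2: X=(2, -5, -3, 4), d=5 → -e3, X_3=(2, -5, -4, 4)
t=3: X=(2, -5, -4, 4), d=1 → -e1, X_4=(1, -5, -4, 4)
t=4: X=(1, -5, -4, 4), d=7 → -e4, X_5=(1, -5, -4, 3)
t=5: X=(1, -5, -4, 3), d=6 → +e4, X_6=(1, -5, -4, 4)
t=6: X=(1, -5, -4, 4), d=2 → +e2, X_7=(1, -4, -4, 4)
t=7: X=(1, -4, -4, 4), d=1 → -e1, X_8=(0, -4, -4, 4)
t=8: X=(0, -4, -4, 4), d=7 → -e4, X_9=(0, -4, -4, 3)
t=9: X=(0, -4, -4, 3), d=1 → -e1, X_10=(-1, -4, -4, 3)
t=10: X=(-1, -4, -4, 3), d=4 → +e3, X_11=(-1, -4, -3, 3)
t=11: X=(-1, -4, -3, 3), d=4 → +e3, X_12=(-1, -4, -2, 3)
t=12: X=(-1, -4, -2, 3), d=2 → +e2, X_13=(-1, -3, -2, 3)
t=13: X=(-1, -3, -2, 3), d=3 → -e2, X_14=(-1, -4, -2, 3)
t=14: X=(-1, -4, -2, 3), d=3 → -e2, X_15=(-1, -5, -2, 3)
t=15: X=(-1, -5, -2, 3), d=4 → +e3, X_16=(-1, -5, -1, 3)
t=16: X=(-1, -5, -1, 3), d=1 → -e1, X_17=(-2, -5, -1, 3)
t=17: X=(-2, -5, -1, 3), d=1 → -e1, X_18=(-3, -5, -1, 3)

3


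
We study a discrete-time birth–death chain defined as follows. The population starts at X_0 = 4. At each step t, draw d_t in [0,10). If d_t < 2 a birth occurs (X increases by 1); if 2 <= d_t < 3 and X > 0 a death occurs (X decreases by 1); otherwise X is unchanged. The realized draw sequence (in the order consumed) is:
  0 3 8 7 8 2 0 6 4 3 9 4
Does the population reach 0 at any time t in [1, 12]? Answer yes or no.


no

t=0: X=4, d=0 → birth, X_1=5
t=1: X=5, d=3 → hold, X_2=5
t=2: X=5, d=8 → hold, X_3=5
t=3: X=5, d=7 → hold, X_4=5
t=4: X=5, d=8 → hold, X_5=5
t=5: X=5, d=2 → death, X_6=4
t=6: X=4, d=0 → birth, X_7=5
t=7: X=5, d=6 → hold, X_8=5
t=8: X=5, d=4 → hold, X_9=5
t=9: X=5, d=3 → hold, X_10=5
t=10: X=5, d=9 → hold, X_11=5
t=11: X=5, d=4 → hold, X_12=5


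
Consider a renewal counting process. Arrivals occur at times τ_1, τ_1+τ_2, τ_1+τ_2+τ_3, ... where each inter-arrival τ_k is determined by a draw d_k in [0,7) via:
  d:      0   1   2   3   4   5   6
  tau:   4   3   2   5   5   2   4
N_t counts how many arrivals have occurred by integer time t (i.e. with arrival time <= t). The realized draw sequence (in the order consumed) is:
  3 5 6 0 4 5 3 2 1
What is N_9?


draw d_1=3: τ_1=5, arrival time A_1=5
draw d_2=5: τ_2=2, arrival time A_2=7
draw d_3=6: τ_3=4, arrival time A_3=11
draw d_4=0: τ_4=4, arrival time A_4=15
draw d_5=4: τ_5=5, arrival time A_5=20
draw d_6=5: τ_6=2, arrival time A_6=22
draw d_7=3: τ_7=5, arrival time A_7=27
draw d_8=2: τ_8=2, arrival time A_8=29
draw d_9=1: τ_9=3, arrival time A_9=32
N_t over t=0..9: 0:0 1:0 2:0 3:0 4:0 5:1 6:1 7:2 8:2 9:2

2


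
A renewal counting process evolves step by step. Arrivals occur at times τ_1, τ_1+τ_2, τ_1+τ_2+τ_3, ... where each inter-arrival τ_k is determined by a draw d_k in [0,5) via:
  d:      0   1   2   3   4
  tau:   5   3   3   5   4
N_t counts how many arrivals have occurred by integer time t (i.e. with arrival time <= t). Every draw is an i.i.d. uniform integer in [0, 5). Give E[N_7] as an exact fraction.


Inter-arrival values over d=0..4: [5, 3, 3, 5, 4]
Each d has probability 1/5, so the pmf of τ is: f(3) = 2/5, f(4) = 1/5, f(5) = 2/5
Renewal equation for m(n) = E[N_n]: condition on τ_1 = k (if k <= n, one arrival plus a fresh copy on the remaining n−k steps): m(n) = F(n) + Σ_{k<=n} f(k)·m(n−k), where F(n) = P(τ <= n) and m(0) = 0
m(1) = F(1) = 0
m(2) = F(2) = 0
m(3) = F(3) = 2/5
m(4) = F(4) = 3/5
m(5) = F(5) = 1
m(6) = F(6) + f(3)·m(3) = 1 + 2/5·2/5 = 29/25
m(7) = F(7) + f(3)·m(4) + f(4)·m(3) = 1 + 2/5·3/5 + 1/5·2/5 = 33/25
E[N_7] = m(7) = 33/25

33/25


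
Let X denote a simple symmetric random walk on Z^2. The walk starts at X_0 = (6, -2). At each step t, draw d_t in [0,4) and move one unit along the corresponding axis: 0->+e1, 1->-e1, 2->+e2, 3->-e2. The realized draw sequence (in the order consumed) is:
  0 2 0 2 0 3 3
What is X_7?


t=0: X=(6, -2), d=0 → +e1, X_1=(7, -2)
t=1: X=(7, -2), d=2 → +e2, X_2=(7, -1)
t=2: X=(7, -1), d=0 → +e1, X_3=(8, -1)
t=3: X=(8, -1), d=2 → +e2, X_4=(8, 0)
t=4: X=(8, 0), d=0 → +e1, X_5=(9, 0)
t=5: X=(9, 0), d=3 → -e2, X_6=(9, -1)
t=6: X=(9, -1), d=3 → -e2, X_7=(9, -2)

(9, -2)


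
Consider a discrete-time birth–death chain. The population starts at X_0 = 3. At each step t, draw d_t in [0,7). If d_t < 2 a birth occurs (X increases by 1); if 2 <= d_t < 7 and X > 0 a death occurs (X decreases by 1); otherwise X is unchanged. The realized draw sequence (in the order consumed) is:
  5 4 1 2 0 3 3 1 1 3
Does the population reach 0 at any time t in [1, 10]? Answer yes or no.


t=0: X=3, d=5 → death, X_1=2
t=1: X=2, d=4 → death, X_2=1
t=2: X=1, d=1 → birth, X_3=2
t=3: X=2, d=2 → death, X_4=1
t=4: X=1, d=0 → birth, X_5=2
t=5: X=2, d=3 → death, X_6=1
t=6: X=1, d=3 → death, X_7=0
t=7: X=0, d=1 → birth, X_8=1
t=8: X=1, d=1 → birth, X_9=2
t=9: X=2, d=3 → death, X_10=1

yes


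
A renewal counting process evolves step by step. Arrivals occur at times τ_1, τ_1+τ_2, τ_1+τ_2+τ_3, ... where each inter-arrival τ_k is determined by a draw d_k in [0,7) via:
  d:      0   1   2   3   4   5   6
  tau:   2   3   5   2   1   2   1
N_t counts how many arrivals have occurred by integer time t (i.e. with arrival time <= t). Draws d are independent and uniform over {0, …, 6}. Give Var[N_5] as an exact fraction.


211544912/282475249

Inter-arrival values over d=0..6: [2, 3, 5, 2, 1, 2, 1]
Each d has probability 1/7, so the pmf of τ is: f(1) = 2/7, f(2) = 3/7, f(3) = 1/7, f(5) = 1/7
Let p_n(j) = P(N_n = j), with p_0 = [1]. Condition on τ_1: p_n(0) = P(τ > n), and for j >= 1, p_n(j) = Σ_{k<=n} f(k)·p_{n−k}(j−1)
p_1 = [5/7, 2/7]  (j = 0..1)
p_2 = [2/7, 31/49, 4/49]  (j = 0..2)
p_3 = [1/7, 26/49, 104/343, 8/343]  (j = 0..3)
p_4 = [1/7, 13/49, 159/343, 292/2401, 16/2401]  (j = 0..4)
p_5 = [0, 2/7, 135/343, 94/343, 752/16807, 32/16807]  (j = 0..5)
E[N_5] = Σ j·p_5(j) = 35018/16807;  E[N_5²] = Σ j²·p_5(j) = 85548/16807
Var[N_5] = 85548/16807 − (35018/16807)² = 211544912/282475249


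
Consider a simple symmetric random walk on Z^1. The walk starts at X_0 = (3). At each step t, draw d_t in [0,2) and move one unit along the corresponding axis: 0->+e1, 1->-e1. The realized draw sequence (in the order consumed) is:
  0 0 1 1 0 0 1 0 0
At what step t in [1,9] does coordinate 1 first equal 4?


t=0: X=(3), d=0 → +e1, X_1=(4)
t=1: X=(4), d=0 → +e1, X_2=(5)
t=2: X=(5), d=1 → -e1, X_3=(4)
t=3: X=(4), d=1 → -e1, X_4=(3)
t=4: X=(3), d=0 → +e1, X_5=(4)
t=5: X=(4), d=0 → +e1, X_6=(5)
t=6: X=(5), d=1 → -e1, X_7=(4)
t=7: X=(4), d=0 → +e1, X_8=(5)
t=8: X=(5), d=0 → +e1, X_9=(6)

1


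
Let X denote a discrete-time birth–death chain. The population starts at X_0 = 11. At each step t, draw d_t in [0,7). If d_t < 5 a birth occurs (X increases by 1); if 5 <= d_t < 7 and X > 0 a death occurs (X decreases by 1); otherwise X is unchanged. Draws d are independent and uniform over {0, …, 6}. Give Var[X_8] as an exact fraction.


X can drop by at most 1 per step and X_0 = 11 > T = 8, so X_t >= 11 − t >= 3 > 0 for every t <= 8: the floor at 0 (the 'and X > 0' condition) never binds. Hence X_8 = X_0 + Σ_{t<8} Y_t with i.i.d. increments Y_t = y(d_t) ∈ {+1, −1, 0}.
Outcome values over d=0..6: [1, 1, 1, 1, 1, -1, -1]
Σy = 3, Σy² = 7, M = 7
μ = 3/7 = 3/7,  σ² = 7/7 − (3/7)² = 40/49
Independent increments: Var[X_8] = 8·σ² = 8·(40/49) = 320/49

320/49


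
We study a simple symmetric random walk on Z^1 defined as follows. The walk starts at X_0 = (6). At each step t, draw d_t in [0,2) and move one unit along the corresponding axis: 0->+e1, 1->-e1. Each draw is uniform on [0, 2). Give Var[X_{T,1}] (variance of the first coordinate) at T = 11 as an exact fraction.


Outcome values over d=0..1: [1, -1]
Σy = 0, Σy² = 2, M = 2
μ = 0/2 = 0,  σ² = 2/2 − (0)² = 1
Independent increments: Var[X_11] = 11·σ² = 11·(1) = 11

11


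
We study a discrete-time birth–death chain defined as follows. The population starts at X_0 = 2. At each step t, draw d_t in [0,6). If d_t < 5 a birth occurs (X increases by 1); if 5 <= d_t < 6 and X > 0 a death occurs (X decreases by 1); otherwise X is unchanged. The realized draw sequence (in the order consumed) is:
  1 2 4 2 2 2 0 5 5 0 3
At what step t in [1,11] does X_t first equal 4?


t=0: X=2, d=1 → birth, X_1=3
t=1: X=3, d=2 → birth, X_2=4
t=2: X=4, d=4 → birth, X_3=5
t=3: X=5, d=2 → birth, X_4=6
t=4: X=6, d=2 → birth, X_5=7
t=5: X=7, d=2 → birth, X_6=8
t=6: X=8, d=0 → birth, X_7=9
t=7: X=9, d=5 → death, X_8=8
t=8: X=8, d=5 → death, X_9=7
t=9: X=7, d=0 → birth, X_10=8
t=10: X=8, d=3 → birth, X_11=9

2


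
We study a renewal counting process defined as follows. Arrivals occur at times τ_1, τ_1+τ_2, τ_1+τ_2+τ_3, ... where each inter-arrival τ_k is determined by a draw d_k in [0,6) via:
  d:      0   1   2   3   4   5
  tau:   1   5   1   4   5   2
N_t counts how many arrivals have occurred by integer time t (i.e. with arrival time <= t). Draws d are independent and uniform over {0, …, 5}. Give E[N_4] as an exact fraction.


331/324

Inter-arrival values over d=0..5: [1, 5, 1, 4, 5, 2]
Each d has probability 1/6, so the pmf of τ is: f(1) = 1/3, f(2) = 1/6, f(4) = 1/6, f(5) = 1/3
Renewal equation for m(n) = E[N_n]: condition on τ_1 = k (if k <= n, one arrival plus a fresh copy on the remaining n−k steps): m(n) = F(n) + Σ_{k<=n} f(k)·m(n−k), where F(n) = P(τ <= n) and m(0) = 0
m(1) = F(1) = 1/3
m(2) = F(2) + f(1)·m(1) = 1/2 + 1/3·1/3 = 11/18
m(3) = F(3) + f(1)·m(2) + f(2)·m(1) = 1/2 + 1/3·11/18 + 1/6·1/3 = 41/54
m(4) = F(4) + f(1)·m(3) + f(2)·m(2) = 2/3 + 1/3·41/54 + 1/6·11/18 = 331/324
E[N_4] = m(4) = 331/324


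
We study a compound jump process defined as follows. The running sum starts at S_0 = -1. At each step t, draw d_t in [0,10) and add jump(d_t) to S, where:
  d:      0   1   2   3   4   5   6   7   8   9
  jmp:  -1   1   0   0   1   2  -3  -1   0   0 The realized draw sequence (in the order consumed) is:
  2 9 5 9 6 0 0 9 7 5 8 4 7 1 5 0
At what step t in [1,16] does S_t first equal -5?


t=0: S=-1, d=2, jump=0, S_1=-1
t=1: S=-1, d=9, jump=0, S_2=-1
t=2: S=-1, d=5, jump=2, S_3=1
t=3: S=1, d=9, jump=0, S_4=1
t=4: S=1, d=6, jump=-3, S_5=-2
t=5: S=-2, d=0, jump=-1, S_6=-3
t=6: S=-3, d=0, jump=-1, S_7=-4
t=7: S=-4, d=9, jump=0, S_8=-4
t=8: S=-4, d=7, jump=-1, S_9=-5
t=9: S=-5, d=5, jump=2, S_10=-3
t=10: S=-3, d=8, jump=0, S_11=-3
t=11: S=-3, d=4, jump=1, S_12=-2
t=12: S=-2, d=7, jump=-1, S_13=-3
t=13: S=-3, d=1, jump=1, S_14=-2
t=14: S=-2, d=5, jump=2, S_15=0
t=15: S=0, d=0, jump=-1, S_16=-1

9


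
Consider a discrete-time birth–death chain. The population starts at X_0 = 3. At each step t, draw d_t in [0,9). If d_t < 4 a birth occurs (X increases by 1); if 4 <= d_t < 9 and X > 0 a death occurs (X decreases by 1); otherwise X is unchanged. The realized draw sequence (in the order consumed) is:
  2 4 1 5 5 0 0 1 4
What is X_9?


t=0: X=3, d=2 → birth, X_1=4
t=1: X=4, d=4 → death, X_2=3
t=2: X=3, d=1 → birth, X_3=4
t=3: X=4, d=5 → death, X_4=3
t=4: X=3, d=5 → death, X_5=2
t=5: X=2, d=0 → birth, X_6=3
t=6: X=3, d=0 → birth, X_7=4
t=7: X=4, d=1 → birth, X_8=5
t=8: X=5, d=4 → death, X_9=4

4


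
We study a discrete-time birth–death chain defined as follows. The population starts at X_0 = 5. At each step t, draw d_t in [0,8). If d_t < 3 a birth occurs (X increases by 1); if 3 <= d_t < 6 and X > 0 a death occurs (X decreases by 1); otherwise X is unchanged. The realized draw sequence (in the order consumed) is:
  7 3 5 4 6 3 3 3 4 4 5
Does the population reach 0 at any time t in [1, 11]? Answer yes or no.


t=0: X=5, d=7 → hold, X_1=5
t=1: X=5, d=3 → death, X_2=4
t=2: X=4, d=5 → death, X_3=3
t=3: X=3, d=4 → death, X_4=2
t=4: X=2, d=6 → hold, X_5=2
t=5: X=2, d=3 → death, X_6=1
t=6: X=1, d=3 → death, X_7=0
t=7: X=0, d=3 → hold, X_8=0
t=8: X=0, d=4 → hold, X_9=0
t=9: X=0, d=4 → hold, X_10=0
t=10: X=0, d=5 → hold, X_11=0

yes


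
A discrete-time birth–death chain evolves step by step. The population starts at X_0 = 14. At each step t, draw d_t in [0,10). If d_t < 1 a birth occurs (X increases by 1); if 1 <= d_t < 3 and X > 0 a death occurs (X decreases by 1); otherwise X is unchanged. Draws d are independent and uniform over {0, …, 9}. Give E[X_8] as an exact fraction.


X can drop by at most 1 per step and X_0 = 14 > T = 8, so X_t >= 14 − t >= 6 > 0 for every t <= 8: the floor at 0 (the 'and X > 0' condition) never binds. Hence X_8 = X_0 + Σ_{t<8} Y_t with i.i.d. increments Y_t = y(d_t) ∈ {+1, −1, 0}.
Outcome values over d=0..9: [1, -1, -1, 0, 0, 0, 0, 0, 0, 0]
Σy = -1, Σy² = 3, M = 10
μ = -1/10 = -1/10,  σ² = 3/10 − (-1/10)² = 29/100
E[X_8] = 14 + 8·(-1/10) = 66/5

66/5


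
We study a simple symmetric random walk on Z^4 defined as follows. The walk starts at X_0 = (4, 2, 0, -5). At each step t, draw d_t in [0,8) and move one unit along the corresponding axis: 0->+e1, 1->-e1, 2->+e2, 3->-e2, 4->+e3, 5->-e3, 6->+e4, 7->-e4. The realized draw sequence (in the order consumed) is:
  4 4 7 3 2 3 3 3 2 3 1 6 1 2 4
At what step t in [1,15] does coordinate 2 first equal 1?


t=0: X=(4, 2, 0, -5), d=4 → +e3, X_1=(4, 2, 1, -5)
t=1: X=(4, 2, 1, -5), d=4 → +e3, X_2=(4, 2, 2, -5)
t=2: X=(4, 2, 2, -5), d=7 → -e4, X_3=(4, 2, 2, -6)
t=3: X=(4, 2, 2, -6), d=3 → -e2, X_4=(4, 1, 2, -6)
t=4: X=(4, 1, 2, -6), d=2 → +e2, X_5=(4, 2, 2, -6)
t=5: X=(4, 2, 2, -6), d=3 → -e2, X_6=(4, 1, 2, -6)
t=6: X=(4, 1, 2, -6), d=3 → -e2, X_7=(4, 0, 2, -6)
t=7: X=(4, 0, 2, -6), d=3 → -e2, X_8=(4, -1, 2, -6)
t=8: X=(4, -1, 2, -6), d=2 → +e2, X_9=(4, 0, 2, -6)
t=9: X=(4, 0, 2, -6), d=3 → -e2, X_10=(4, -1, 2, -6)
t=10: X=(4, -1, 2, -6), d=1 → -e1, X_11=(3, -1, 2, -6)
t=11: X=(3, -1, 2, -6), d=6 → +e4, X_12=(3, -1, 2, -5)
t=12: X=(3, -1, 2, -5), d=1 → -e1, X_13=(2, -1, 2, -5)
t=13: X=(2, -1, 2, -5), d=2 → +e2, X_14=(2, 0, 2, -5)
t=14: X=(2, 0, 2, -5), d=4 → +e3, X_15=(2, 0, 3, -5)

4


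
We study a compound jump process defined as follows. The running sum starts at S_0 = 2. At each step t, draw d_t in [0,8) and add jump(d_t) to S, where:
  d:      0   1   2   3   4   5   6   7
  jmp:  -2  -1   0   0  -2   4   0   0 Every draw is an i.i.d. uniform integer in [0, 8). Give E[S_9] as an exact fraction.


Outcome values over d=0..7: [-2, -1, 0, 0, -2, 4, 0, 0]
Σy = -1, Σy² = 25, M = 8
μ = -1/8 = -1/8,  σ² = 25/8 − (-1/8)² = 199/64
E[S_9] = 2 + 9·(-1/8) = 7/8

7/8


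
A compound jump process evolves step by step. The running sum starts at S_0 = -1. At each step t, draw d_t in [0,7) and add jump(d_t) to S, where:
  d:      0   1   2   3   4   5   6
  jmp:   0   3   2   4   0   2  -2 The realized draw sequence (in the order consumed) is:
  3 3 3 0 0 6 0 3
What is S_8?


13

t=0: S=-1, d=3, jump=4, S_1=3
t=1: S=3, d=3, jump=4, S_2=7
t=2: S=7, d=3, jump=4, S_3=11
t=3: S=11, d=0, jump=0, S_4=11
t=4: S=11, d=0, jump=0, S_5=11
t=5: S=11, d=6, jump=-2, S_6=9
t=6: S=9, d=0, jump=0, S_7=9
t=7: S=9, d=3, jump=4, S_8=13


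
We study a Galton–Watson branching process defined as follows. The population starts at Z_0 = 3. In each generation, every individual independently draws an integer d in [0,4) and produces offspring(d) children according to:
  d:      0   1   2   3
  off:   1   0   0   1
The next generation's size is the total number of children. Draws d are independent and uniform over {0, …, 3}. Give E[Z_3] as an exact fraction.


3/8

Outcome values over d=0..3: [1, 0, 0, 1]
Σy = 2, Σy² = 2, M = 4
μ = 2/4 = 1/2,  σ² = 2/4 − (1/2)² = 1/4
E[Z_0] = 3
E[Z_1] = 1/2·E[Z_0] = 3/2
E[Z_2] = 1/2·E[Z_1] = 3/4
E[Z_3] = 1/2·E[Z_2] = 3/8


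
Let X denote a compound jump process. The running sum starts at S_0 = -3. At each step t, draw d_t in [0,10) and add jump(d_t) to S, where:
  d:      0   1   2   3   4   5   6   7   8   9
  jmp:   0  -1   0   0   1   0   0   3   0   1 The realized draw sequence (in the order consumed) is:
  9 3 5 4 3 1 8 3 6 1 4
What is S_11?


t=0: S=-3, d=9, jump=1, S_1=-2
t=1: S=-2, d=3, jump=0, S_2=-2
t=2: S=-2, d=5, jump=0, S_3=-2
t=3: S=-2, d=4, jump=1, S_4=-1
t=4: S=-1, d=3, jump=0, S_5=-1
t=5: S=-1, d=1, jump=-1, S_6=-2
t=6: S=-2, d=8, jump=0, S_7=-2
t=7: S=-2, d=3, jump=0, S_8=-2
t=8: S=-2, d=6, jump=0, S_9=-2
t=9: S=-2, d=1, jump=-1, S_10=-3
t=10: S=-3, d=4, jump=1, S_11=-2

-2


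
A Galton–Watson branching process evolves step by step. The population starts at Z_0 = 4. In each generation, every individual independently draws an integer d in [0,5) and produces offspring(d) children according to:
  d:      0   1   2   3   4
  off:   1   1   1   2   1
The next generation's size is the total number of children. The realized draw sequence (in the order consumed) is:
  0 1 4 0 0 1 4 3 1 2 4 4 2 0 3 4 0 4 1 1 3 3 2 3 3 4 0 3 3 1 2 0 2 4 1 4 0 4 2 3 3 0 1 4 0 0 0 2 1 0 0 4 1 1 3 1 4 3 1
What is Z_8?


gen 0: Z_0=4, draws=[0, 1, 4, 0], offspring=[1, 1, 1, 1], Z_1=4
gen 1: Z_1=4, draws=[0, 1, 4, 3], offspring=[1, 1, 1, 2], Z_2=5
gen 2: Z_2=5, draws=[1, 2, 4, 4, 2], offspring=[1, 1, 1, 1, 1], Z_3=5
gen 3: Z_3=5, draws=[0, 3, 4, 0, 4], offspring=[1, 2, 1, 1, 1], Z_4=6
gen 4: Z_4=6, draws=[1, 1, 3, 3, 2, 3], offspring=[1, 1, 2, 2, 1, 2], Z_5=9
gen 5: Z_5=9, draws=[3, 4, 0, 3, 3, 1, 2, 0, 2], offspring=[2, 1, 1, 2, 2, 1, 1, 1, 1], Z_6=12
gen 6: Z_6=12, draws=[4, 1, 4, 0, 4, 2, 3, 3, 0, 1, 4, 0], offspring=[1, 1, 1, 1, 1, 1, 2, 2, 1, 1, 1, 1], Z_7=14
gen 7: Z_7=14, draws=[0, 0, 2, 1, 0, 0, 4, 1, 1, 3, 1, 4, 3, 1], offspring=[1, 1, 1, 1, 1, 1, 1, 1, 1, 2, 1, 1, 2, 1], Z_8=16

16


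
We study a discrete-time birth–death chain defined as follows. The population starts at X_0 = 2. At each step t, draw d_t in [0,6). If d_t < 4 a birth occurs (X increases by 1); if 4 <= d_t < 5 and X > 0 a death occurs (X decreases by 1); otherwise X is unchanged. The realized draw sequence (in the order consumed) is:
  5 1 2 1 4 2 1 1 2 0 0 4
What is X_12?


t=0: X=2, d=5 → hold, X_1=2
t=1: X=2, d=1 → birth, X_2=3
t=2: X=3, d=2 → birth, X_3=4
t=3: X=4, d=1 → birth, X_4=5
t=4: X=5, d=4 → death, X_5=4
t=5: X=4, d=2 → birth, X_6=5
t=6: X=5, d=1 → birth, X_7=6
t=7: X=6, d=1 → birth, X_8=7
t=8: X=7, d=2 → birth, X_9=8
t=9: X=8, d=0 → birth, X_10=9
t=10: X=9, d=0 → birth, X_11=10
t=11: X=10, d=4 → death, X_12=9

9


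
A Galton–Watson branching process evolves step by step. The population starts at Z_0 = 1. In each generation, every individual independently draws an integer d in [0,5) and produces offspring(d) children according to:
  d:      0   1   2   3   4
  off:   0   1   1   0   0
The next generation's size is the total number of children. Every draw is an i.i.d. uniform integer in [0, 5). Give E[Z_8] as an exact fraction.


Outcome values over d=0..4: [0, 1, 1, 0, 0]
Σy = 2, Σy² = 2, M = 5
μ = 2/5 = 2/5,  σ² = 2/5 − (2/5)² = 6/25
E[Z_0] = 1
E[Z_1] = 2/5·E[Z_0] = 2/5
E[Z_2] = 2/5·E[Z_1] = 4/25
E[Z_3] = 2/5·E[Z_2] = 8/125
E[Z_4] = 2/5·E[Z_3] = 16/625
E[Z_5] = 2/5·E[Z_4] = 32/3125
E[Z_6] = 2/5·E[Z_5] = 64/15625
E[Z_7] = 2/5·E[Z_6] = 128/78125
E[Z_8] = 2/5·E[Z_7] = 256/390625

256/390625


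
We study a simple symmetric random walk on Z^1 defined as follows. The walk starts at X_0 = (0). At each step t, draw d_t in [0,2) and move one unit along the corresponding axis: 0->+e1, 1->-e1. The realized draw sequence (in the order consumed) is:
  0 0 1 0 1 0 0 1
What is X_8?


(2)

t=0: X=(0), d=0 → +e1, X_1=(1)
t=1: X=(1), d=0 → +e1, X_2=(2)
t=2: X=(2), d=1 → -e1, X_3=(1)
t=3: X=(1), d=0 → +e1, X_4=(2)
t=4: X=(2), d=1 → -e1, X_5=(1)
t=5: X=(1), d=0 → +e1, X_6=(2)
t=6: X=(2), d=0 → +e1, X_7=(3)
t=7: X=(3), d=1 → -e1, X_8=(2)


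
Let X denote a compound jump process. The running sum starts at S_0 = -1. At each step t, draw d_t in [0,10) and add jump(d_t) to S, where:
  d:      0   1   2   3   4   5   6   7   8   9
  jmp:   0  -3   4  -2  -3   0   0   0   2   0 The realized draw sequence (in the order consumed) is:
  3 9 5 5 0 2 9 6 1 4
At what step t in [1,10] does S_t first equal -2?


9

t=0: S=-1, d=3, jump=-2, S_1=-3
t=1: S=-3, d=9, jump=0, S_2=-3
t=2: S=-3, d=5, jump=0, S_3=-3
t=3: S=-3, d=5, jump=0, S_4=-3
t=4: S=-3, d=0, jump=0, S_5=-3
t=5: S=-3, d=2, jump=4, S_6=1
t=6: S=1, d=9, jump=0, S_7=1
t=7: S=1, d=6, jump=0, S_8=1
t=8: S=1, d=1, jump=-3, S_9=-2
t=9: S=-2, d=4, jump=-3, S_10=-5


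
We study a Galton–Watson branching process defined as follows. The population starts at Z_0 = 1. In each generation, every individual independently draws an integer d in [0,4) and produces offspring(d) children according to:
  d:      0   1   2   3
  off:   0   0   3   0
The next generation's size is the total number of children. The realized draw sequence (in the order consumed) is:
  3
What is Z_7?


0

gen 0: Z_0=1, draws=[3], offspring=[0], Z_1=0
gen 1: Z_1=0, draws=[], offspring=[], Z_2=0
gen 2: Z_2=0, draws=[], offspring=[], Z_3=0
gen 3: Z_3=0, draws=[], offspring=[], Z_4=0
gen 4: Z_4=0, draws=[], offspring=[], Z_5=0
gen 5: Z_5=0, draws=[], offspring=[], Z_6=0
gen 6: Z_6=0, draws=[], offspring=[], Z_7=0


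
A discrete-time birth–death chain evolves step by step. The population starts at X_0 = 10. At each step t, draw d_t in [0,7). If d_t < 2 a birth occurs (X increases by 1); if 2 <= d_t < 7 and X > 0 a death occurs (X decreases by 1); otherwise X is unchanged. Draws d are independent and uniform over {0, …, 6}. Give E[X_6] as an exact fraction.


52/7

X can drop by at most 1 per step and X_0 = 10 > T = 6, so X_t >= 10 − t >= 4 > 0 for every t <= 6: the floor at 0 (the 'and X > 0' condition) never binds. Hence X_6 = X_0 + Σ_{t<6} Y_t with i.i.d. increments Y_t = y(d_t) ∈ {+1, −1, 0}.
Outcome values over d=0..6: [1, 1, -1, -1, -1, -1, -1]
Σy = -3, Σy² = 7, M = 7
μ = -3/7 = -3/7,  σ² = 7/7 − (-3/7)² = 40/49
E[X_6] = 10 + 6·(-3/7) = 52/7


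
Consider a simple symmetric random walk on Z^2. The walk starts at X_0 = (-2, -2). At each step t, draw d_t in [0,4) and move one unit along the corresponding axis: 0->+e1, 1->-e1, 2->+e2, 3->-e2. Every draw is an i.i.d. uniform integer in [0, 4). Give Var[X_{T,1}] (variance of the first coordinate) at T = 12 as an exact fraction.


6

Outcome values over d=0..3: [1, -1, 0, 0]
Σy = 0, Σy² = 2, M = 4
μ = 0/4 = 0,  σ² = 2/4 − (0)² = 1/2
Independent increments: Var[X_12] = 12·σ² = 12·(1/2) = 6


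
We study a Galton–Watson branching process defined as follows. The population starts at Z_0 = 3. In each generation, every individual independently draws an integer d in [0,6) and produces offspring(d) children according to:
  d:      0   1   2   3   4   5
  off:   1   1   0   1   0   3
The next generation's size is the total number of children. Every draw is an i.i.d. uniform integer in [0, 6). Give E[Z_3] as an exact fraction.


3

Outcome values over d=0..5: [1, 1, 0, 1, 0, 3]
Σy = 6, Σy² = 12, M = 6
μ = 6/6 = 1,  σ² = 12/6 − (1)² = 1
E[Z_0] = 3
E[Z_1] = 1·E[Z_0] = 3
E[Z_2] = 1·E[Z_1] = 3
E[Z_3] = 1·E[Z_2] = 3


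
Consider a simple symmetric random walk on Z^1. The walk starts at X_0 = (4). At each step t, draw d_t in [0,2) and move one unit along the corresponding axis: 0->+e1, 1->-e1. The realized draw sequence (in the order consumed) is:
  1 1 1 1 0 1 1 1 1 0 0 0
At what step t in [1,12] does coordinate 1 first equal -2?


t=0: X=(4), d=1 → -e1, X_1=(3)
t=1: X=(3), d=1 → -e1, X_2=(2)
t=2: X=(2), d=1 → -e1, X_3=(1)
t=3: X=(1), d=1 → -e1, X_4=(0)
t=4: X=(0), d=0 → +e1, X_5=(1)
t=5: X=(1), d=1 → -e1, X_6=(0)
t=6: X=(0), d=1 → -e1, X_7=(-1)
t=7: X=(-1), d=1 → -e1, X_8=(-2)
t=8: X=(-2), d=1 → -e1, X_9=(-3)
t=9: X=(-3), d=0 → +e1, X_10=(-2)
t=10: X=(-2), d=0 → +e1, X_11=(-1)
t=11: X=(-1), d=0 → +e1, X_12=(0)

8


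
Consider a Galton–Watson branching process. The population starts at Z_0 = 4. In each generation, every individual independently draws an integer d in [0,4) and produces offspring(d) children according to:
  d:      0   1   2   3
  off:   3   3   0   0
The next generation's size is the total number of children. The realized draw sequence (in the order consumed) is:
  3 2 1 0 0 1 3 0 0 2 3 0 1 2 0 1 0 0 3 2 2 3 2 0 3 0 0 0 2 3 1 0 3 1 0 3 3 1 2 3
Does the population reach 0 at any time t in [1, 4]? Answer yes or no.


no

gen 0: Z_0=4, draws=[3, 2, 1, 0], offspring=[0, 0, 3, 3], Z_1=6
gen 1: Z_1=6, draws=[0, 1, 3, 0, 0, 2], offspring=[3, 3, 0, 3, 3, 0], Z_2=12
gen 2: Z_2=12, draws=[3, 0, 1, 2, 0, 1, 0, 0, 3, 2, 2, 3], offspring=[0, 3, 3, 0, 3, 3, 3, 3, 0, 0, 0, 0], Z_3=18
gen 3: Z_3=18, draws=[2, 0, 3, 0, 0, 0, 2, 3, 1, 0, 3, 1, 0, 3, 3, 1, 2, 3], offspring=[0, 3, 0, 3, 3, 3, 0, 0, 3, 3, 0, 3, 3, 0, 0, 3, 0, 0], Z_4=27


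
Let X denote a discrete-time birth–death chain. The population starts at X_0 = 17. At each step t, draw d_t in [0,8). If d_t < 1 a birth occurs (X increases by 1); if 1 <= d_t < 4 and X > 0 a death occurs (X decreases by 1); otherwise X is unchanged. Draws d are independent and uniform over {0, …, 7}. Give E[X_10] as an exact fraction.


X can drop by at most 1 per step and X_0 = 17 > T = 10, so X_t >= 17 − t >= 7 > 0 for every t <= 10: the floor at 0 (the 'and X > 0' condition) never binds. Hence X_10 = X_0 + Σ_{t<10} Y_t with i.i.d. increments Y_t = y(d_t) ∈ {+1, −1, 0}.
Outcome values over d=0..7: [1, -1, -1, -1, 0, 0, 0, 0]
Σy = -2, Σy² = 4, M = 8
μ = -2/8 = -1/4,  σ² = 4/8 − (-1/4)² = 7/16
E[X_10] = 17 + 10·(-1/4) = 29/2

29/2


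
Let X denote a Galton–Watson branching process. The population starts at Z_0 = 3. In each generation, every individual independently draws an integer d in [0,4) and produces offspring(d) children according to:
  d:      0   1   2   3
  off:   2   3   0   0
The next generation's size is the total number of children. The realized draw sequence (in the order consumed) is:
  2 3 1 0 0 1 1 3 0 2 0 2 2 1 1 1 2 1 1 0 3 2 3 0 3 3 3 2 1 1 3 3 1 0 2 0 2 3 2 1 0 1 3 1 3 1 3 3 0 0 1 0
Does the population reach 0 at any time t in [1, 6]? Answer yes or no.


no

gen 0: Z_0=3, draws=[2, 3, 1], offspring=[0, 0, 3], Z_1=3
gen 1: Z_1=3, draws=[0, 0, 1], offspring=[2, 2, 3], Z_2=7
gen 2: Z_2=7, draws=[1, 3, 0, 2, 0, 2, 2], offspring=[3, 0, 2, 0, 2, 0, 0], Z_3=7
gen 3: Z_3=7, draws=[1, 1, 1, 2, 1, 1, 0], offspring=[3, 3, 3, 0, 3, 3, 2], Z_4=17
gen 4: Z_4=17, draws=[3, 2, 3, 0, 3, 3, 3, 2, 1, 1, 3, 3, 1, 0, 2, 0, 2], offspring=[0, 0, 0, 2, 0, 0, 0, 0, 3, 3, 0, 0, 3, 2, 0, 2, 0], Z_5=15
gen 5: Z_5=15, draws=[3, 2, 1, 0, 1, 3, 1, 3, 1, 3, 3, 0, 0, 1, 0], offspring=[0, 0, 3, 2, 3, 0, 3, 0, 3, 0, 0, 2, 2, 3, 2], Z_6=23


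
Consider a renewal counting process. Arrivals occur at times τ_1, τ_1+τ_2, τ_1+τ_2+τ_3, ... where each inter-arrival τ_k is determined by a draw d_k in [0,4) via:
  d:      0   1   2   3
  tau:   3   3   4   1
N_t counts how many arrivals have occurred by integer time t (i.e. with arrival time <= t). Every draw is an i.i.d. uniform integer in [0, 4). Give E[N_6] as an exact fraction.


Inter-arrival values over d=0..3: [3, 3, 4, 1]
Each d has probability 1/4, so the pmf of τ is: f(1) = 1/4, f(3) = 1/2, f(4) = 1/4
Renewal equation for m(n) = E[N_n]: condition on τ_1 = k (if k <= n, one arrival plus a fresh copy on the remaining n−k steps): m(n) = F(n) + Σ_{k<=n} f(k)·m(n−k), where F(n) = P(τ <= n) and m(0) = 0
m(1) = F(1) = 1/4
m(2) = F(2) + f(1)·m(1) = 1/4 + 1/4·1/4 = 5/16
m(3) = F(3) + f(1)·m(2) = 3/4 + 1/4·5/16 = 53/64
m(4) = F(4) + f(1)·m(3) + f(3)·m(1) = 1 + 1/4·53/64 + 1/2·1/4 = 341/256
m(5) = F(5) + f(1)·m(4) + f(3)·m(2) + f(4)·m(1) = 1 + 1/4·341/256 + 1/2·5/16 + 1/4·1/4 = 1589/1024
m(6) = F(6) + f(1)·m(5) + f(3)·m(3) + f(4)·m(2) = 1 + 1/4·1589/1024 + 1/2·53/64 + 1/4·5/16 = 7701/4096
E[N_6] = m(6) = 7701/4096

7701/4096


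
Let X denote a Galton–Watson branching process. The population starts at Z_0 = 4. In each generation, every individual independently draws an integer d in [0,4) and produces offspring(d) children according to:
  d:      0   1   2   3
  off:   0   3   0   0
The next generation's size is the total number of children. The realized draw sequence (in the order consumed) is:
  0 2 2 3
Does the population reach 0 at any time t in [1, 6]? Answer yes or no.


gen 0: Z_0=4, draws=[0, 2, 2, 3], offspring=[0, 0, 0, 0], Z_1=0
gen 1: Z_1=0, draws=[], offspring=[], Z_2=0
gen 2: Z_2=0, draws=[], offspring=[], Z_3=0
gen 3: Z_3=0, draws=[], offspring=[], Z_4=0
gen 4: Z_4=0, draws=[], offspring=[], Z_5=0
gen 5: Z_5=0, draws=[], offspring=[], Z_6=0

yes


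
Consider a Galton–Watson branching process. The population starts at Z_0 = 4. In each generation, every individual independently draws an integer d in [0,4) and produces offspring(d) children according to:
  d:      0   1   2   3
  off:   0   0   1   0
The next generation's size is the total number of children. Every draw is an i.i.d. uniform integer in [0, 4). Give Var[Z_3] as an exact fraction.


63/1024

Outcome values over d=0..3: [0, 0, 1, 0]
Σy = 1, Σy² = 1, M = 4
μ = 1/4 = 1/4,  σ² = 1/4 − (1/4)² = 3/16
V_0 = 0, E_0 = 4
V_1 = 3/16·E_0 + (1/4)²·V_0 = 3/4;  E_1 = 1
V_2 = 3/16·E_1 + (1/4)²·V_1 = 15/64;  E_2 = 1/4
V_3 = 3/16·E_2 + (1/4)²·V_2 = 63/1024;  E_3 = 1/16


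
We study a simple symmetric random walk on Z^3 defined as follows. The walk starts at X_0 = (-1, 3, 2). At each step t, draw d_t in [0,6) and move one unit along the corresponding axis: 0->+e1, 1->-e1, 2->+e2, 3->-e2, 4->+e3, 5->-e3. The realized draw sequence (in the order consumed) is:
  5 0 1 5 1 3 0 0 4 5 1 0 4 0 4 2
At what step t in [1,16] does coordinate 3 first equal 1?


t=0: X=(-1, 3, 2), d=5 → -e3, X_1=(-1, 3, 1)
t=1: X=(-1, 3, 1), d=0 → +e1, X_2=(0, 3, 1)
t=2: X=(0, 3, 1), d=1 → -e1, X_3=(-1, 3, 1)
t=3: X=(-1, 3, 1), d=5 → -e3, X_4=(-1, 3, 0)
t=4: X=(-1, 3, 0), d=1 → -e1, X_5=(-2, 3, 0)
t=5: X=(-2, 3, 0), d=3 → -e2, X_6=(-2, 2, 0)
t=6: X=(-2, 2, 0), d=0 → +e1, X_7=(-1, 2, 0)
t=7: X=(-1, 2, 0), d=0 → +e1, X_8=(0, 2, 0)
t=8: X=(0, 2, 0), d=4 → +e3, X_9=(0, 2, 1)
t=9: X=(0, 2, 1), d=5 → -e3, X_10=(0, 2, 0)
t=10: X=(0, 2, 0), d=1 → -e1, X_11=(-1, 2, 0)
t=11: X=(-1, 2, 0), d=0 → +e1, X_12=(0, 2, 0)
t=12: X=(0, 2, 0), d=4 → +e3, X_13=(0, 2, 1)
t=13: X=(0, 2, 1), d=0 → +e1, X_14=(1, 2, 1)
t=14: X=(1, 2, 1), d=4 → +e3, X_15=(1, 2, 2)
t=15: X=(1, 2, 2), d=2 → +e2, X_16=(1, 3, 2)

1


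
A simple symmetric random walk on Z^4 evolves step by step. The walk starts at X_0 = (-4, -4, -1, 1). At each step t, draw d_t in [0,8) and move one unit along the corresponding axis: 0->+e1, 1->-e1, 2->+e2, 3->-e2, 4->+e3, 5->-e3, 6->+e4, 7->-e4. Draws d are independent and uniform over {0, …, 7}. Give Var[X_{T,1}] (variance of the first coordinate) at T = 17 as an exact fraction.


17/4

Outcome values over d=0..7: [1, -1, 0, 0, 0, 0, 0, 0]
Σy = 0, Σy² = 2, M = 8
μ = 0/8 = 0,  σ² = 2/8 − (0)² = 1/4
Independent increments: Var[X_17] = 17·σ² = 17·(1/4) = 17/4


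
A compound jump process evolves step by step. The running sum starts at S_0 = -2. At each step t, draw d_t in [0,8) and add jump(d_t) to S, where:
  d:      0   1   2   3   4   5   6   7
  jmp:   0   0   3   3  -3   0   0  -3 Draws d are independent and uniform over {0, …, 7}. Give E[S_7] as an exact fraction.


-2

Outcome values over d=0..7: [0, 0, 3, 3, -3, 0, 0, -3]
Σy = 0, Σy² = 36, M = 8
μ = 0/8 = 0,  σ² = 36/8 − (0)² = 9/2
E[S_7] = -2 + 7·(0) = -2


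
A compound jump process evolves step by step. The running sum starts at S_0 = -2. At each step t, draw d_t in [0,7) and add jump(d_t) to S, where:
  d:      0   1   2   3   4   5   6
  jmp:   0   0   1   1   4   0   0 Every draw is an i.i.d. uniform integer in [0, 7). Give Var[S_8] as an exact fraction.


Outcome values over d=0..6: [0, 0, 1, 1, 4, 0, 0]
Σy = 6, Σy² = 18, M = 7
μ = 6/7 = 6/7,  σ² = 18/7 − (6/7)² = 90/49
Independent increments: Var[S_8] = 8·σ² = 8·(90/49) = 720/49

720/49


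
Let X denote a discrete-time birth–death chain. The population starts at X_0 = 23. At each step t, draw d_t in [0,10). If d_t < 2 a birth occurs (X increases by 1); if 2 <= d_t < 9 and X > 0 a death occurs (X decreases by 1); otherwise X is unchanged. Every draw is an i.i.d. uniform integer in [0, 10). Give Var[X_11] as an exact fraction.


X can drop by at most 1 per step and X_0 = 23 > T = 11, so X_t >= 23 − t >= 12 > 0 for every t <= 11: the floor at 0 (the 'and X > 0' condition) never binds. Hence X_11 = X_0 + Σ_{t<11} Y_t with i.i.d. increments Y_t = y(d_t) ∈ {+1, −1, 0}.
Outcome values over d=0..9: [1, 1, -1, -1, -1, -1, -1, -1, -1, 0]
Σy = -5, Σy² = 9, M = 10
μ = -5/10 = -1/2,  σ² = 9/10 − (-1/2)² = 13/20
Independent increments: Var[X_11] = 11·σ² = 11·(13/20) = 143/20

143/20


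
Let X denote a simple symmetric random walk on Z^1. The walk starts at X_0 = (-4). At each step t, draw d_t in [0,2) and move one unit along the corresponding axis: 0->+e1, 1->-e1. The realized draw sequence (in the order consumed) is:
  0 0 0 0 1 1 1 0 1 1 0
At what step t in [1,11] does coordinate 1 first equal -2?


2

t=0: X=(-4), d=0 → +e1, X_1=(-3)
t=1: X=(-3), d=0 → +e1, X_2=(-2)
t=2: X=(-2), d=0 → +e1, X_3=(-1)
t=3: X=(-1), d=0 → +e1, X_4=(0)
t=4: X=(0), d=1 → -e1, X_5=(-1)
t=5: X=(-1), d=1 → -e1, X_6=(-2)
t=6: X=(-2), d=1 → -e1, X_7=(-3)
t=7: X=(-3), d=0 → +e1, X_8=(-2)
t=8: X=(-2), d=1 → -e1, X_9=(-3)
t=9: X=(-3), d=1 → -e1, X_10=(-4)
t=10: X=(-4), d=0 → +e1, X_11=(-3)


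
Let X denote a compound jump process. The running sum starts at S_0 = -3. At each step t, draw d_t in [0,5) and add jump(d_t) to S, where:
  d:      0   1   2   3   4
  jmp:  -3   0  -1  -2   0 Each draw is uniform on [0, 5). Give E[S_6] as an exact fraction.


-51/5

Outcome values over d=0..4: [-3, 0, -1, -2, 0]
Σy = -6, Σy² = 14, M = 5
μ = -6/5 = -6/5,  σ² = 14/5 − (-6/5)² = 34/25
E[S_6] = -3 + 6·(-6/5) = -51/5


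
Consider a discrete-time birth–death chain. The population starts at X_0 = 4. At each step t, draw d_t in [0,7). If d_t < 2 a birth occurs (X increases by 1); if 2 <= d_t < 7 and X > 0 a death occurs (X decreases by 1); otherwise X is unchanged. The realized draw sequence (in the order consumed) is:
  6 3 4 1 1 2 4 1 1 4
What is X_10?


2

t=0: X=4, d=6 → death, X_1=3
t=1: X=3, d=3 → death, X_2=2
t=2: X=2, d=4 → death, X_3=1
t=3: X=1, d=1 → birth, X_4=2
t=4: X=2, d=1 → birth, X_5=3
t=5: X=3, d=2 → death, X_6=2
t=6: X=2, d=4 → death, X_7=1
t=7: X=1, d=1 → birth, X_8=2
t=8: X=2, d=1 → birth, X_9=3
t=9: X=3, d=4 → death, X_10=2


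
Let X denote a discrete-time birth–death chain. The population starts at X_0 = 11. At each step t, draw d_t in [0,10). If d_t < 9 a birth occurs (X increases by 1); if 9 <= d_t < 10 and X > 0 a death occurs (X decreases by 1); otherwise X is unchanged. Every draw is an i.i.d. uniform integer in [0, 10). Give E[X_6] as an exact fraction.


X can drop by at most 1 per step and X_0 = 11 > T = 6, so X_t >= 11 − t >= 5 > 0 for every t <= 6: the floor at 0 (the 'and X > 0' condition) never binds. Hence X_6 = X_0 + Σ_{t<6} Y_t with i.i.d. increments Y_t = y(d_t) ∈ {+1, −1, 0}.
Outcome values over d=0..9: [1, 1, 1, 1, 1, 1, 1, 1, 1, -1]
Σy = 8, Σy² = 10, M = 10
μ = 8/10 = 4/5,  σ² = 10/10 − (4/5)² = 9/25
E[X_6] = 11 + 6·(4/5) = 79/5

79/5


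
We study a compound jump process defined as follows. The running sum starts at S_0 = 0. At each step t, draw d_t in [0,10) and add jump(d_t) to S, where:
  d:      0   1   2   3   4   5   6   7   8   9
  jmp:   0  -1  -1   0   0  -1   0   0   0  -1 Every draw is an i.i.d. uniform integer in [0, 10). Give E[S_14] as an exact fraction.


Outcome values over d=0..9: [0, -1, -1, 0, 0, -1, 0, 0, 0, -1]
Σy = -4, Σy² = 4, M = 10
μ = -4/10 = -2/5,  σ² = 4/10 − (-2/5)² = 6/25
E[S_14] = 0 + 14·(-2/5) = -28/5

-28/5


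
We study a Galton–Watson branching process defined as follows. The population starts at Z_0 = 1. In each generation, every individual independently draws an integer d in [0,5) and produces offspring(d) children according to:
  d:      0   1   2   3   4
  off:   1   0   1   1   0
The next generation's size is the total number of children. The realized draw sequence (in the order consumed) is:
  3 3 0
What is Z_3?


1

gen 0: Z_0=1, draws=[3], offspring=[1], Z_1=1
gen 1: Z_1=1, draws=[3], offspring=[1], Z_2=1
gen 2: Z_2=1, draws=[0], offspring=[1], Z_3=1


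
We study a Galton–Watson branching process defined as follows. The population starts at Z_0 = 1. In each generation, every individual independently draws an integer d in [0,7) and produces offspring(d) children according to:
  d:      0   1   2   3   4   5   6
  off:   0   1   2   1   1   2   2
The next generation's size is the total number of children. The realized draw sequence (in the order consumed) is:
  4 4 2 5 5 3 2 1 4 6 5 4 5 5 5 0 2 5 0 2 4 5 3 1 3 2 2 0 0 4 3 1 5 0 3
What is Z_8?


12

gen 0: Z_0=1, draws=[4], offspring=[1], Z_1=1
gen 1: Z_1=1, draws=[4], offspring=[1], Z_2=1
gen 2: Z_2=1, draws=[2], offspring=[2], Z_3=2
gen 3: Z_3=2, draws=[5, 5], offspring=[2, 2], Z_4=4
gen 4: Z_4=4, draws=[3, 2, 1, 4], offspring=[1, 2, 1, 1], Z_5=5
gen 5: Z_5=5, draws=[6, 5, 4, 5, 5], offspring=[2, 2, 1, 2, 2], Z_6=9
gen 6: Z_6=9, draws=[5, 0, 2, 5, 0, 2, 4, 5, 3], offspring=[2, 0, 2, 2, 0, 2, 1, 2, 1], Z_7=12
gen 7: Z_7=12, draws=[1, 3, 2, 2, 0, 0, 4, 3, 1, 5, 0, 3], offspring=[1, 1, 2, 2, 0, 0, 1, 1, 1, 2, 0, 1], Z_8=12
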